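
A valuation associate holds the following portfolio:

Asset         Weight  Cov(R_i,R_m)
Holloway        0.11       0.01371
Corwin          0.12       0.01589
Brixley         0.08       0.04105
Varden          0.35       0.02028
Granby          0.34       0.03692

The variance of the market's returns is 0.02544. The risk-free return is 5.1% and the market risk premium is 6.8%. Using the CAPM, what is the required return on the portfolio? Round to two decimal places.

β_Holloway = 0.01371 / 0.02544 = 0.5389
β_Corwin = 0.01589 / 0.02544 = 0.6246
β_Brixley = 0.04105 / 0.02544 = 1.6136
β_Varden = 0.02028 / 0.02544 = 0.7972
β_Granby = 0.03692 / 0.02544 = 1.4513
β_P = Σ w_i β_i = 0.11×0.5389 + 0.12×0.6246 + 0.08×1.6136 + 0.35×0.7972 + 0.34×1.4513 = 1.0358
E(R_P) = R_f + β_P × MRP = 5.1% + 1.0358 × 6.8% = 12.14%

12.14%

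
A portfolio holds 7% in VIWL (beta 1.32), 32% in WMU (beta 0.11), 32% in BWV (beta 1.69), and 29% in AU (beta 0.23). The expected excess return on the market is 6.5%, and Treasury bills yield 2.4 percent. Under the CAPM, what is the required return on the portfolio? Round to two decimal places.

β_P = Σ w_i β_i = 0.07×1.32 + 0.32×0.11 + 0.32×1.69 + 0.29×0.23 = 0.7351
E(R_P) = R_f + β_P × MRP = 2.4% + 0.7351 × 6.5% = 7.18%

7.18%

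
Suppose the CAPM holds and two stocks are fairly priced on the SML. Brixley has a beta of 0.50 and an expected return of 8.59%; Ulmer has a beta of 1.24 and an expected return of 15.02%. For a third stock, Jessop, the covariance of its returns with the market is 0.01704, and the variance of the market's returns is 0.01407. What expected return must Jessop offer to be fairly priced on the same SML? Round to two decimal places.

14.77%

MRP = (15.02% − 8.59%) / (1.24 − 0.50) = 8.6892%
R_f = 8.59% − 0.50 × 8.6892% = 4.2454%
β_Jessop = Cov / Var(R_m) = 0.01704 / 0.01407 = 1.2111
E(R_Jessop) = R_f + β × MRP = 4.2454% + 1.2111 × 8.6892% = 14.77%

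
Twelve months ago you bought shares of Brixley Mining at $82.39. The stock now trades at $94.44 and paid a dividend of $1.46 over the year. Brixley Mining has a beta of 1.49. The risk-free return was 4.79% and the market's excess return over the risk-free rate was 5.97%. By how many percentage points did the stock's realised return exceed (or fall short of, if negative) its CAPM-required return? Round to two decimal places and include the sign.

+2.71%

Realised HPR = (P1 + D1 − P0) / P0 = (94.44 + 1.46 − 82.39) / 82.39 = 13.51 / 82.39 = 16.3976%
CAPM required = R_f + β·MRP = 4.79% + 1.49 × 5.97% = 13.6853%
α = realised − required = 16.3976% − 13.6853% = +2.71%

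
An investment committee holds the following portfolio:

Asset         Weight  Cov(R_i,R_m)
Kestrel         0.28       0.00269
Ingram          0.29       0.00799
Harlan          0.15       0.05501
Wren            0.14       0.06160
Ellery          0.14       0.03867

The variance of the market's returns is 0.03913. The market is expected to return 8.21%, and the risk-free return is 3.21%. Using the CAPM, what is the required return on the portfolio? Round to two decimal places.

6.45%

β_Kestrel = 0.00269 / 0.03913 = 0.0687
β_Ingram = 0.00799 / 0.03913 = 0.2042
β_Harlan = 0.05501 / 0.03913 = 1.4058
β_Wren = 0.06160 / 0.03913 = 1.5742
β_Ellery = 0.03867 / 0.03913 = 0.9882
β_P = Σ w_i β_i = 0.28×0.0687 + 0.29×0.2042 + 0.15×1.4058 + 0.14×1.5742 + 0.14×0.9882 = 0.6481
MRP = 8.21% − 3.21% = 5.00%
E(R_P) = R_f + β_P × MRP = 3.21% + 0.6481 × 5.00% = 6.45%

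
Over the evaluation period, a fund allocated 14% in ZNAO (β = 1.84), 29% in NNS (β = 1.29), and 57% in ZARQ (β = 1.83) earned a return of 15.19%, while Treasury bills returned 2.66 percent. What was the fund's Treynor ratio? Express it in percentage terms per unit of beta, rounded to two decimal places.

7.48%

β_P = 0.14×1.84 + 0.29×1.29 + 0.57×1.83 = 1.6748
Treynor = (R_P − R_f) / β_P = (15.19% − 2.66%) / 1.6748 = 12.53% / 1.6748 = 7.48%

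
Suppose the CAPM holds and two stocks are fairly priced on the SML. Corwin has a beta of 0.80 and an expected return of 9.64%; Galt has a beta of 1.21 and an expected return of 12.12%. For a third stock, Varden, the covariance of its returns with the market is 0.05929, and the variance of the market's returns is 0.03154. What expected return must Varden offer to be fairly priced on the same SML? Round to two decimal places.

MRP = (12.12% − 9.64%) / (1.21 − 0.80) = 6.0488%
R_f = 9.64% − 0.80 × 6.0488% = 4.8010%
β_Varden = Cov / Var(R_m) = 0.05929 / 0.03154 = 1.8798
E(R_Varden) = R_f + β × MRP = 4.8010% + 1.8798 × 6.0488% = 16.17%

16.17%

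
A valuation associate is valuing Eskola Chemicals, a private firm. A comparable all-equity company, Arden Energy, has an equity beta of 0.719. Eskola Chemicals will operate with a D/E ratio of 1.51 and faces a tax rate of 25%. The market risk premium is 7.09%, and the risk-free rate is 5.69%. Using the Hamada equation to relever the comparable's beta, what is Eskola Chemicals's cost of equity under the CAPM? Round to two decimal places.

β_L = β_U × [1 + (1 − t)(D/E)] = 0.719 × [1 + (1 − 0.25) × 1.51]
    = 0.719 × [1 + 0.75 × 1.51] = 0.719 × 2.1325 = 1.5333
E(R) = R_f + β_L × MRP = 5.69% + 1.5333 × 7.09% = 16.56%

16.56%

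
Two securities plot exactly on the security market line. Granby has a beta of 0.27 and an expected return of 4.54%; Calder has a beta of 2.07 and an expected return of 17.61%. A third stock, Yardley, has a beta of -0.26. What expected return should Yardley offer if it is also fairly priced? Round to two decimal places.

MRP (SML slope) = (17.61% − 4.54%) / (2.07 − 0.27) = 13.07% / 1.80 = 7.2611%
R_f (intercept) = 4.54% − 0.27 × 7.2611% = 2.5795%
E(R_Yardley) = R_f + β × MRP = 2.5795% + -0.26 × 7.2611% = 0.69%

0.69%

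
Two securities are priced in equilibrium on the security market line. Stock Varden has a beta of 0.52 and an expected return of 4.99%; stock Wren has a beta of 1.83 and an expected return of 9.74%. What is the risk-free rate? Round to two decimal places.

Both satisfy E(R) = R_f + β·MRP, so the slope of the SML is
MRP = (9.74% − 4.99%) / (1.83 − 0.52) = 4.75% / 1.31 = 3.6260%
R_f = E(R_Varden) − β_Varden·MRP = 4.99% − 0.52 × 3.6260% = 3.1045%

3.10%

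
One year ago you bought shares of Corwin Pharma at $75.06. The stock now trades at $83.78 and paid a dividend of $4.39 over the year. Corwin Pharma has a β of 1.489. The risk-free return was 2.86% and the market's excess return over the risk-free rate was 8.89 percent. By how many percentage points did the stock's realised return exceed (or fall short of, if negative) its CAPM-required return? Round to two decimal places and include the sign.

Realised HPR = (P1 + D1 − P0) / P0 = (83.78 + 4.39 − 75.06) / 75.06 = 13.11 / 75.06 = 17.4660%
CAPM required = R_f + β·MRP = 2.86% + 1.489 × 8.89% = 16.09721%
α = realised − required = 17.4660% − 16.09721% = +1.37%

+1.37%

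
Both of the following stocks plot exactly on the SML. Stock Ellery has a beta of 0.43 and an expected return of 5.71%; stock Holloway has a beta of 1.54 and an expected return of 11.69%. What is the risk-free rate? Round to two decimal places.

3.39%

Both satisfy E(R) = R_f + β·MRP, so the slope of the SML is
MRP = (11.69% − 5.71%) / (1.54 − 0.43) = 5.98% / 1.11 = 5.3874%
R_f = E(R_Ellery) − β_Ellery·MRP = 5.71% − 0.43 × 5.3874% = 3.3934%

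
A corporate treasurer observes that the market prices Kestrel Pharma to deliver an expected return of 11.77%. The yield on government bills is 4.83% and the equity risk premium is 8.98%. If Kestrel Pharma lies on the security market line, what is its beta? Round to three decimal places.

β = (E(R) − R_f) / MRP = (11.77% − 4.83%) / 8.98% = 6.94% / 8.98% = 0.773

0.773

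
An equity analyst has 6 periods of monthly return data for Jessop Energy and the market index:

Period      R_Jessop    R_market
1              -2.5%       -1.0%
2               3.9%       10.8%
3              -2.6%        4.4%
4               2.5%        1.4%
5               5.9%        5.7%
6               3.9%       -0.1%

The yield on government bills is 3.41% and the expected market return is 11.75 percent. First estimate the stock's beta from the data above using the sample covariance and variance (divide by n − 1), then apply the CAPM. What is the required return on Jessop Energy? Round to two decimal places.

Mean R_i = (-2.5 + 3.9 − 2.6 + 2.5 + 5.9 + 3.9) / 6 = 1.8500%
Mean R_m = (-1.0 + 10.8 + 4.4 + 1.4 + 5.7 − 0.1) / 6 = 3.5333%
Σ(R_i − R̄_i)(R_m − R̄_m) = 30.7000  ⇒  Cov = 30.7000 / 5 = 6.1400
Σ(R_m − R̄_m)² = 96.5533  ⇒  Var(R_m) = 96.5533 / 5 = 19.3107
β = Cov / Var(R_m) = 6.1400 / 19.3107 = 0.3180
MRP = 11.75% − 3.41% = 8.34%
E(R) = R_f + β × MRP = 3.41% + 0.3180 × 8.34% = 6.06%

6.06%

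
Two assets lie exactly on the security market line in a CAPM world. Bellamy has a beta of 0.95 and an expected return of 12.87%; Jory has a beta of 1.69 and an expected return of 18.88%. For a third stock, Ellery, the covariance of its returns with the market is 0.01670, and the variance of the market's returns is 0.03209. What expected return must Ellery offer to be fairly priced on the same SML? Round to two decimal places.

9.38%

MRP = (18.88% − 12.87%) / (1.69 − 0.95) = 8.1216%
R_f = 12.87% − 0.95 × 8.1216% = 5.1545%
β_Ellery = Cov / Var(R_m) = 0.01670 / 0.03209 = 0.5204
E(R_Ellery) = R_f + β × MRP = 5.1545% + 0.5204 × 8.1216% = 9.38%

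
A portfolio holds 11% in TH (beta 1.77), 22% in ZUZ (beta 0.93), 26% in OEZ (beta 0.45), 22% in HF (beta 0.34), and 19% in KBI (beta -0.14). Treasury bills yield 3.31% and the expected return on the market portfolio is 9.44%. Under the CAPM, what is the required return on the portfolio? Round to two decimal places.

β_P = Σ w_i β_i = 0.11×1.77 + 0.22×0.93 + 0.26×0.45 + 0.22×0.34 + 0.19×-0.14 = 0.5645
MRP = 9.44% − 3.31% = 6.13%
E(R_P) = R_f + β_P × MRP = 3.31% + 0.5645 × 6.13% = 6.77%

6.77%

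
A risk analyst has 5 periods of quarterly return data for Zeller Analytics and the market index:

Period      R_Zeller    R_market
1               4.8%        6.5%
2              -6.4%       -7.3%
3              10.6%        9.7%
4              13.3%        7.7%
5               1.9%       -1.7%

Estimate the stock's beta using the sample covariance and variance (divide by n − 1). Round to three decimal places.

1.002

Mean R_i = (4.8 − 6.4 + 10.6 + 13.3 + 1.9) / 5 = 4.8400%
Mean R_m = (6.5 − 7.3 + 9.7 + 7.7 − 1.7) / 5 = 2.9800%
Σ(R_i − R̄_i)(R_m − R̄_m) = 207.8040  ⇒  Cov = 207.8040 / 4 = 51.9510
Σ(R_m − R̄_m)² = 207.4080  ⇒  Var(R_m) = 207.4080 / 4 = 51.8520
β = Cov / Var(R_m) = 51.9510 / 51.8520 = 1.0019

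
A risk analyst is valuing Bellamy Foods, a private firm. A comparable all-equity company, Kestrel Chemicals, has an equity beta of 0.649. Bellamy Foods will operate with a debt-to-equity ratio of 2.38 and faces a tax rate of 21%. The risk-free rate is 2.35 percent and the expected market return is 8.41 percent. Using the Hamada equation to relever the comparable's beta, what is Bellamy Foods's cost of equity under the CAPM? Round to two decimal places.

13.68%

β_L = β_U × [1 + (1 − t)(D/E)] = 0.649 × [1 + (1 − 0.21) × 2.38]
    = 0.649 × [1 + 0.79 × 2.38] = 0.649 × 2.8802 = 1.8692
MRP = 8.41% − 2.35% = 6.06%
E(R) = R_f + β_L × MRP = 2.35% + 1.8692 × 6.06% = 13.68%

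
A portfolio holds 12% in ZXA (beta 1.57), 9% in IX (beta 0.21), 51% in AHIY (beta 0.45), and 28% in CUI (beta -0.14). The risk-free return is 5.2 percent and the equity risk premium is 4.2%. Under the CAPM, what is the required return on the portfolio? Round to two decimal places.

β_P = Σ w_i β_i = 0.12×1.57 + 0.09×0.21 + 0.51×0.45 + 0.28×-0.14 = 0.3976
E(R_P) = R_f + β_P × MRP = 5.2% + 0.3976 × 4.2% = 6.87%

6.87%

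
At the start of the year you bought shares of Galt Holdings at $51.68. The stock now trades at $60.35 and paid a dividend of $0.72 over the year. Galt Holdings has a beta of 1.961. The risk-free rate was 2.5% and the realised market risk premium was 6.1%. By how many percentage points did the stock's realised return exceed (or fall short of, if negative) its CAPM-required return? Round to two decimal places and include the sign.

+3.71%

Realised HPR = (P1 + D1 − P0) / P0 = (60.35 + 0.72 − 51.68) / 51.68 = 9.39 / 51.68 = 18.1695%
CAPM required = R_f + β·MRP = 2.5% + 1.961 × 6.1% = 14.4621%
α = realised − required = 18.1695% − 14.4621% = +3.71%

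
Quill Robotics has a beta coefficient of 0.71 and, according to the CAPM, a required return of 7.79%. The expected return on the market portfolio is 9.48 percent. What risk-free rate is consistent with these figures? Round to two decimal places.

3.65%

E(R) = R_f + β(E(R_m) − R_f) = R_f(1 − β) + β·E(R_m)
7.79% = R_f × (1 − 0.71) + 0.71 × 9.48%
7.79% = R_f × 0.29 + 6.7308%
R_f = (7.79% − 6.7308%) / 0.29 = 3.65%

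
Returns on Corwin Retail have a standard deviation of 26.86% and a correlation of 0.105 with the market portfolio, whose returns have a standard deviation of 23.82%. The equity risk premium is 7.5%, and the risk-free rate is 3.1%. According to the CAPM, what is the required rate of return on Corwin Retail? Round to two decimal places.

β = ρ × σ_i / σ_m = 0.105 × 26.86% / 23.82% = 0.1184
E(R) = 3.1% + 0.1184 × 7.5% = 3.99%

3.99%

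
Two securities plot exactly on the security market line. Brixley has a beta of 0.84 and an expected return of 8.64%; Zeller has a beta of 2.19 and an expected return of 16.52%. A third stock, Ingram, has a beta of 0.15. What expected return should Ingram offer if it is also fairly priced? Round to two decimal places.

MRP (SML slope) = (16.52% − 8.64%) / (2.19 − 0.84) = 7.88% / 1.35 = 5.8370%
R_f (intercept) = 8.64% − 0.84 × 5.8370% = 3.7369%
E(R_Ingram) = R_f + β × MRP = 3.7369% + 0.15 × 5.8370% = 4.61%

4.61%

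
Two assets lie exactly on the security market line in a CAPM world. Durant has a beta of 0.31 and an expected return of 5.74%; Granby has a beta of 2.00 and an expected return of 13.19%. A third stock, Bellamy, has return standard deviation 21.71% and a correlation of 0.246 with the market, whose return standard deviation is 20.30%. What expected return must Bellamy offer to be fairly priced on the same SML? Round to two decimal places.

MRP = (13.19% − 5.74%) / (2.00 − 0.31) = 4.4083%
R_f = 5.74% − 0.31 × 4.4083% = 4.3734%
β_Bellamy = ρ·σ_i/σ_m = 0.246 × 21.71 / 20.30 = 0.2631
E(R_Bellamy) = R_f + β × MRP = 4.3734% + 0.2631 × 4.4083% = 5.53%

5.53%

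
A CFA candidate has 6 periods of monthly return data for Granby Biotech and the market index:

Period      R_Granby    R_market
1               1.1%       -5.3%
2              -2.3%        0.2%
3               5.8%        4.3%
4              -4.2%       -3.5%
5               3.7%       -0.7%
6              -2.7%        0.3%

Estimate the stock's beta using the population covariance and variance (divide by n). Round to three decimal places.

0.557

Mean R_i = (1.1 − 2.3 + 5.8 − 4.2 + 3.7 − 2.7) / 6 = 0.2333%
Mean R_m = (-5.3 + 0.2 + 4.3 − 3.5 − 0.7 + 0.3) / 6 = -0.7833%
Σ(R_i − R̄_i)(R_m − R̄_m) = 31.0467  ⇒  Cov = 31.0467 / 6 = 5.1745
Σ(R_m − R̄_m)² = 55.7683  ⇒  Var(R_m) = 55.7683 / 6 = 9.2947
β = Cov / Var(R_m) = 5.1745 / 9.2947 = 0.5567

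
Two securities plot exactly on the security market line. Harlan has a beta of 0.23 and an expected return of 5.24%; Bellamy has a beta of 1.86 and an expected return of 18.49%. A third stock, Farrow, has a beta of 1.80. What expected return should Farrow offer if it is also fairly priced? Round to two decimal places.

18.00%

MRP (SML slope) = (18.49% − 5.24%) / (1.86 − 0.23) = 13.25% / 1.63 = 8.1288%
R_f (intercept) = 5.24% − 0.23 × 8.1288% = 3.3704%
E(R_Farrow) = R_f + β × MRP = 3.3704% + 1.80 × 8.1288% = 18.00%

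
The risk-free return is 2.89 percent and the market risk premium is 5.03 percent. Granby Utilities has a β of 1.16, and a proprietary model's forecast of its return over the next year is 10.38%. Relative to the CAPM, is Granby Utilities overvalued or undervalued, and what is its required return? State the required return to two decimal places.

Undervalued; required return 8.72%

Required return = R_f + β·MRP = 2.89% + 1.16 × 5.03% = 8.72%
Forecast 10.38% > required 8.72% → the stock plots above the SML → undervalued.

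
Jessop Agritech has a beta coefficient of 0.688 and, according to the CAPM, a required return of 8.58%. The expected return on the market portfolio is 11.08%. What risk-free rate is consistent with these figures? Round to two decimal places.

E(R) = R_f + β(E(R_m) − R_f) = R_f(1 − β) + β·E(R_m)
8.58% = R_f × (1 − 0.688) + 0.688 × 11.08%
8.58% = R_f × 0.312 + 7.62304%
R_f = (8.58% − 7.62304%) / 0.312 = 3.07%

3.07%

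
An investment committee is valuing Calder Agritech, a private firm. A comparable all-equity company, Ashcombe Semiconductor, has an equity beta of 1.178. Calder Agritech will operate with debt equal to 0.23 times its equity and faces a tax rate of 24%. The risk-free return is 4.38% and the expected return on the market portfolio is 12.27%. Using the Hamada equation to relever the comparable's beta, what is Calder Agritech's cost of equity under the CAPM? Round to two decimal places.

15.30%

β_L = β_U × [1 + (1 − t)(D/E)] = 1.178 × [1 + (1 − 0.24) × 0.23]
    = 1.178 × [1 + 0.76 × 0.23] = 1.178 × 1.1748 = 1.3839
MRP = 12.27% − 4.38% = 7.89%
E(R) = R_f + β_L × MRP = 4.38% + 1.3839 × 7.89% = 15.30%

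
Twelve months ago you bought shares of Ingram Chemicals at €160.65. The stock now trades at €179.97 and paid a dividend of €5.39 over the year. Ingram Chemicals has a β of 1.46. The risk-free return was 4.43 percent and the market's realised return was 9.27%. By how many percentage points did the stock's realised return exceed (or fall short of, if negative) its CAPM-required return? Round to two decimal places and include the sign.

Realised HPR = (P1 + D1 − P0) / P0 = (179.97 + 5.39 − 160.65) / 160.65 = 24.71 / 160.65 = 15.3813%
MRP = 9.27% − 4.43% = 4.84%
CAPM required = R_f + β·MRP = 4.43% + 1.46 × 4.84% = 11.4964%
α = realised − required = 15.3813% − 11.4964% = +3.88%

+3.88%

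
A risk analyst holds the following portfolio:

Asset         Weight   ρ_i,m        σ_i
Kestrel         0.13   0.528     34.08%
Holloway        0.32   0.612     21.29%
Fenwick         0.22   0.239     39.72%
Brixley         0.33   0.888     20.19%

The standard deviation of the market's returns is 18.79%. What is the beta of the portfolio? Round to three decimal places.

0.772

β_Kestrel = 0.528 × 34.08% / 18.79% = 0.9576
β_Holloway = 0.612 × 21.29% / 18.79% = 0.6934
β_Fenwick = 0.239 × 39.72% / 18.79% = 0.5052
β_Brixley = 0.888 × 20.19% / 18.79% = 0.9542
β_P = Σ w_i β_i = 0.13×0.9576 + 0.32×0.6934 + 0.22×0.5052 + 0.33×0.9542 = 0.7724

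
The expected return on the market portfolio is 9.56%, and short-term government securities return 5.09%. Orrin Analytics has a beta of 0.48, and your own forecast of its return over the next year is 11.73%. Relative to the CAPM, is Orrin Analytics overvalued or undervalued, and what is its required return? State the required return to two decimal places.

MRP = 9.56% − 5.09% = 4.47%
Required return = R_f + β·MRP = 5.09% + 0.48 × 4.47% = 7.24%
Forecast 11.73% > required 7.24% → the stock plots above the SML → undervalued.

Undervalued; required return 7.24%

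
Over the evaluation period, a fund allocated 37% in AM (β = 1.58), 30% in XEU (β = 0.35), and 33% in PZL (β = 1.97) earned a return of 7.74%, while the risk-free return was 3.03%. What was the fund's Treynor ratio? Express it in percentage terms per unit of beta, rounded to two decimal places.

3.52%

β_P = 0.37×1.58 + 0.30×0.35 + 0.33×1.97 = 1.3397
Treynor = (R_P − R_f) / β_P = (7.74% − 3.03%) / 1.3397 = 4.71% / 1.3397 = 3.52%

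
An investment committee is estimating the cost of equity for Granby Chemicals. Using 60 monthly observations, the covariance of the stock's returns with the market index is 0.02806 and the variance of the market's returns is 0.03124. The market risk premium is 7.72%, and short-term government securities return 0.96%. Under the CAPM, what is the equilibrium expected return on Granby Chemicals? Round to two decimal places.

β = Cov(R_i, R_m) / Var(R_m) = 0.02806 / 0.03124 = 0.8982
E(R) = R_f + β × MRP = 0.96% + 0.8982 × 7.72% = 7.89%

7.89%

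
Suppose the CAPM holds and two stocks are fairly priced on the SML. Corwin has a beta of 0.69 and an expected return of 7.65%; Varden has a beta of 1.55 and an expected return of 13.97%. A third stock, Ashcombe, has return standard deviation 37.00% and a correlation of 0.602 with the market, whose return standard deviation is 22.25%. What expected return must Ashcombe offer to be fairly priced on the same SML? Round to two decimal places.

9.94%

MRP = (13.97% − 7.65%) / (1.55 − 0.69) = 7.3488%
R_f = 7.65% − 0.69 × 7.3488% = 2.5793%
β_Ashcombe = ρ·σ_i/σ_m = 0.602 × 37.00 / 22.25 = 1.0011
E(R_Ashcombe) = R_f + β × MRP = 2.5793% + 1.0011 × 7.3488% = 9.94%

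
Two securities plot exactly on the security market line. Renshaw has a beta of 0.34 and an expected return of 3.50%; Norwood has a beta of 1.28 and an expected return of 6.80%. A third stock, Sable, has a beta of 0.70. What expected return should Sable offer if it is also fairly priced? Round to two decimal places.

4.76%

MRP (SML slope) = (6.80% − 3.50%) / (1.28 − 0.34) = 3.30% / 0.94 = 3.5106%
R_f (intercept) = 3.50% − 0.34 × 3.5106% = 2.3064%
E(R_Sable) = R_f + β × MRP = 2.3064% + 0.70 × 3.5106% = 4.76%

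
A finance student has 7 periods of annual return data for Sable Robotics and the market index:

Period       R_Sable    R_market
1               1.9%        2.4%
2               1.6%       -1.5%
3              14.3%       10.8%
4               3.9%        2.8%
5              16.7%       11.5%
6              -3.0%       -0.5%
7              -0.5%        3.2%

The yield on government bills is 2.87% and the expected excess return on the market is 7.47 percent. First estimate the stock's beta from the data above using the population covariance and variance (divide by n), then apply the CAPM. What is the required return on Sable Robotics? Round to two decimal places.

13.13%

Mean R_i = (1.9 + 1.6 + 14.3 + 3.9 + 16.7 − 3.0 − 0.5) / 7 = 4.9857%
Mean R_m = (2.4 − 1.5 + 10.8 + 2.8 + 11.5 − 0.5 + 3.2) / 7 = 4.1000%
Σ(R_i − R̄_i)(R_m − R̄_m) = 216.3800  ⇒  Cov = 216.3800 / 7 = 30.9114
Σ(R_m − R̄_m)² = 157.5600  ⇒  Var(R_m) = 157.5600 / 7 = 22.5086
β = Cov / Var(R_m) = 30.9114 / 22.5086 = 1.3733
E(R) = R_f + β × MRP = 2.87% + 1.3733 × 7.47% = 13.13%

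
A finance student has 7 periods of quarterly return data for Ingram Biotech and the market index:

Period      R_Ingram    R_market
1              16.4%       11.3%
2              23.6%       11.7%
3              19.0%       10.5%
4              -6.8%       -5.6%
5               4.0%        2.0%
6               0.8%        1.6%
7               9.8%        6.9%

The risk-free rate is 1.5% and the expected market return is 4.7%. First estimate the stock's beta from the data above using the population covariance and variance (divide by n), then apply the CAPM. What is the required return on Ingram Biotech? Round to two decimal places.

Mean R_i = (16.4 + 23.6 + 19.0 − 6.8 + 4.0 + 0.8 + 9.8) / 7 = 9.5429%
Mean R_m = (11.3 + 11.7 + 10.5 − 5.6 + 2.0 + 1.6 + 6.9) / 7 = 5.4857%
Σ(R_i − R̄_i)(R_m − R̄_m) = 409.4743  ⇒  Cov = 409.4743 / 7 = 58.4963
Σ(R_m − R̄_m)² = 249.7086  ⇒  Var(R_m) = 249.7086 / 7 = 35.6727
β = Cov / Var(R_m) = 58.4963 / 35.6727 = 1.6398
MRP = 4.7% − 1.5% = 3.20%
E(R) = R_f + β × MRP = 1.5% + 1.6398 × 3.2% = 6.75%

6.75%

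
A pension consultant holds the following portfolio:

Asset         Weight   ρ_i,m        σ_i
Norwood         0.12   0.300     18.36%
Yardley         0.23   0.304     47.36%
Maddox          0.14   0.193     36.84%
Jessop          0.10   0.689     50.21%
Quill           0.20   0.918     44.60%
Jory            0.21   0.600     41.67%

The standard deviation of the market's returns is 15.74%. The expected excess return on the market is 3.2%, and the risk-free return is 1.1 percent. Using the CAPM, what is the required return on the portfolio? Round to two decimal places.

β_Norwood = 0.300 × 18.36% / 15.74% = 0.3499
β_Yardley = 0.304 × 47.36% / 15.74% = 0.9147
β_Maddox = 0.193 × 36.84% / 15.74% = 0.4517
β_Jessop = 0.689 × 50.21% / 15.74% = 2.1979
β_Quill = 0.918 × 44.60% / 15.74% = 2.6012
β_Jory = 0.600 × 41.67% / 15.74% = 1.5884
β_P = Σ w_i β_i = 0.12×0.3499 + 0.23×0.9147 + 0.14×0.4517 + 0.10×2.1979 + 0.20×2.6012 + 0.21×1.5884 = 1.3892
E(R_P) = R_f + β_P × MRP = 1.1% + 1.3892 × 3.2% = 5.55%

5.55%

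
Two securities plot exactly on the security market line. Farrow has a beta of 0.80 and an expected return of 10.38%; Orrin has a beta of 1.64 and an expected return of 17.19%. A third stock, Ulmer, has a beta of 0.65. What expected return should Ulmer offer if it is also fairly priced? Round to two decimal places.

MRP (SML slope) = (17.19% − 10.38%) / (1.64 − 0.80) = 6.81% / 0.84 = 8.1071%
R_f (intercept) = 10.38% − 0.80 × 8.1071% = 3.8943%
E(R_Ulmer) = R_f + β × MRP = 3.8943% + 0.65 × 8.1071% = 9.16%

9.16%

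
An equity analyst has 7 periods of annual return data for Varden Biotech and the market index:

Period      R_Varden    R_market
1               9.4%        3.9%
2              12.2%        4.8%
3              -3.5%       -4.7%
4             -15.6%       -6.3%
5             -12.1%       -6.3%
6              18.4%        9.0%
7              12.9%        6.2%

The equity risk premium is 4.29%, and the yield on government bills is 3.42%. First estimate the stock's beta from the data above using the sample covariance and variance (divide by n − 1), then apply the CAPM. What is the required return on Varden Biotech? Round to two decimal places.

Mean R_i = (9.4 + 12.2 − 3.5 − 15.6 − 12.1 + 18.4 + 12.9) / 7 = 3.1000%
Mean R_m = (3.9 + 4.8 − 4.7 − 6.3 − 6.3 + 9.0 + 6.2) / 7 = 0.9429%
Σ(R_i − R̄_i)(R_m − R̄_m) = 511.3000  ⇒  Cov = 511.3000 / 6 = 85.2167
Σ(R_m − R̄_m)² = 252.9371  ⇒  Var(R_m) = 252.9371 / 6 = 42.1562
β = Cov / Var(R_m) = 85.2167 / 42.1562 = 2.0215
E(R) = R_f + β × MRP = 3.42% + 2.0215 × 4.29% = 12.09%

12.09%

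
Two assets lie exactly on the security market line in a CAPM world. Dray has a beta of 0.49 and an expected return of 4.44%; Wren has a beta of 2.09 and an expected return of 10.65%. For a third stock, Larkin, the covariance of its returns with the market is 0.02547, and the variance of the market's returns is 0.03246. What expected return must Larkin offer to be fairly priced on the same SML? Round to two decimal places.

5.58%

MRP = (10.65% − 4.44%) / (2.09 − 0.49) = 3.8813%
R_f = 4.44% − 0.49 × 3.8813% = 2.5382%
β_Larkin = Cov / Var(R_m) = 0.02547 / 0.03246 = 0.7847
E(R_Larkin) = R_f + β × MRP = 2.5382% + 0.7847 × 3.8813% = 5.58%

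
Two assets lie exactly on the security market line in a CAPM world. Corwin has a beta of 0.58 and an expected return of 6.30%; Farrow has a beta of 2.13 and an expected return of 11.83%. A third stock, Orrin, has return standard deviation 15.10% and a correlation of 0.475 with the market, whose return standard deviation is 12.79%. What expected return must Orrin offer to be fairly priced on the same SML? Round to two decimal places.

MRP = (11.83% − 6.30%) / (2.13 − 0.58) = 3.5677%
R_f = 6.30% − 0.58 × 3.5677% = 4.2307%
β_Orrin = ρ·σ_i/σ_m = 0.475 × 15.10 / 12.79 = 0.5608
E(R_Orrin) = R_f + β × MRP = 4.2307% + 0.5608 × 3.5677% = 6.23%

6.23%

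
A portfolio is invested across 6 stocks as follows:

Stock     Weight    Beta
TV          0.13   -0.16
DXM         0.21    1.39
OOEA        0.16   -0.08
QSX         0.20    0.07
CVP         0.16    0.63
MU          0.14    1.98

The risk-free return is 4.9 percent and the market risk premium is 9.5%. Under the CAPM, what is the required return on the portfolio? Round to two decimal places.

β_P = Σ w_i β_i = 0.13×-0.16 + 0.21×1.39 + 0.16×-0.08 + 0.20×0.07 + 0.16×0.63 + 0.14×1.98 = 0.6503
E(R_P) = R_f + β_P × MRP = 4.9% + 0.6503 × 9.5% = 11.08%

11.08%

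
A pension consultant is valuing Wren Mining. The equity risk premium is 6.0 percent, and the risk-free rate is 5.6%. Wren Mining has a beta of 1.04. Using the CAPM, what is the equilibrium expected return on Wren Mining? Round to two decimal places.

11.84%

E(R) = R_f + β × MRP = 5.6% + 1.04 × 6.0% = 11.84%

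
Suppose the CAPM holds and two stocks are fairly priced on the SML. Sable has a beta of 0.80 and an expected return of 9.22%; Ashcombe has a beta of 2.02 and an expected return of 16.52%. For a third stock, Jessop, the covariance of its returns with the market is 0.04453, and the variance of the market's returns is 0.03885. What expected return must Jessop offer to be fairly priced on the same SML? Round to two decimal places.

MRP = (16.52% − 9.22%) / (2.02 − 0.80) = 5.9836%
R_f = 9.22% − 0.80 × 5.9836% = 4.4331%
β_Jessop = Cov / Var(R_m) = 0.04453 / 0.03885 = 1.1462
E(R_Jessop) = R_f + β × MRP = 4.4331% + 1.1462 × 5.9836% = 11.29%

11.29%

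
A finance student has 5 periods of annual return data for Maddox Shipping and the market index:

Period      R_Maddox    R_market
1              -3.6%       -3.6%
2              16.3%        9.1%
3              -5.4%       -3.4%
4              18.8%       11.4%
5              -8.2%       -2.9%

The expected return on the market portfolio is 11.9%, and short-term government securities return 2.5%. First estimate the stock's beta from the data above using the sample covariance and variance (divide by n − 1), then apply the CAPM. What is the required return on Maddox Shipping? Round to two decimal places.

18.49%

Mean R_i = (-3.6 + 16.3 − 5.4 + 18.8 − 8.2) / 5 = 3.5800%
Mean R_m = (-3.6 + 9.1 − 3.4 + 11.4 − 2.9) / 5 = 2.1200%
Σ(R_i − R̄_i)(R_m − R̄_m) = 379.8020  ⇒  Cov = 379.8020 / 4 = 94.9505
Σ(R_m − R̄_m)² = 223.2280  ⇒  Var(R_m) = 223.2280 / 4 = 55.8070
β = Cov / Var(R_m) = 94.9505 / 55.8070 = 1.7014
MRP = 11.9% − 2.5% = 9.40%
E(R) = R_f + β × MRP = 2.5% + 1.7014 × 9.4% = 18.49%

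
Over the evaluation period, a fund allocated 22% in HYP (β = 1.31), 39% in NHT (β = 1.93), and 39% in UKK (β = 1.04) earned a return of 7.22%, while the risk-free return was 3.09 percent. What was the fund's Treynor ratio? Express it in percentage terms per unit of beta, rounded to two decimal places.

2.86%

β_P = 0.22×1.31 + 0.39×1.93 + 0.39×1.04 = 1.4465
Treynor = (R_P − R_f) / β_P = (7.22% − 3.09%) / 1.4465 = 4.13% / 1.4465 = 2.86%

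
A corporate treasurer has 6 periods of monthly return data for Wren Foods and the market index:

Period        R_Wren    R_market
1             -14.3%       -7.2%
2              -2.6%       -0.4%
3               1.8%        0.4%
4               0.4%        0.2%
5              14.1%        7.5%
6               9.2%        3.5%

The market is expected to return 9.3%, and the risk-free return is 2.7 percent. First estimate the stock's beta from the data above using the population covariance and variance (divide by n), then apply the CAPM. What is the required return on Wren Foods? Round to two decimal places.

15.95%

Mean R_i = (-14.3 − 2.6 + 1.8 + 0.4 + 14.1 + 9.2) / 6 = 1.4333%
Mean R_m = (-7.2 − 0.4 + 0.4 + 0.2 + 7.5 + 3.5) / 6 = 0.6667%
Σ(R_i − R̄_i)(R_m − R̄_m) = 237.0167  ⇒  Cov = 237.0167 / 6 = 39.5028
Σ(R_m − R̄_m)² = 118.0333  ⇒  Var(R_m) = 118.0333 / 6 = 19.6722
β = Cov / Var(R_m) = 39.5028 / 19.6722 = 2.0081
MRP = 9.3% − 2.7% = 6.60%
E(R) = R_f + β × MRP = 2.7% + 2.0081 × 6.6% = 15.95%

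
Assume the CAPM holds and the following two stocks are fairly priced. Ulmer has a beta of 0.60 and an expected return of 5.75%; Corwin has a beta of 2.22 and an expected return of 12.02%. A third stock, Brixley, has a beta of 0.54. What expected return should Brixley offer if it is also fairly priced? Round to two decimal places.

MRP (SML slope) = (12.02% − 5.75%) / (2.22 − 0.60) = 6.27% / 1.62 = 3.8704%
R_f (intercept) = 5.75% − 0.60 × 3.8704% = 3.4278%
E(R_Brixley) = R_f + β × MRP = 3.4278% + 0.54 × 3.8704% = 5.52%

5.52%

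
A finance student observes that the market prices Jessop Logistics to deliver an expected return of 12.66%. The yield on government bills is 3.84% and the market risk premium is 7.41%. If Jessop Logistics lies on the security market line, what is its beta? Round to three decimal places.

1.190

β = (E(R) − R_f) / MRP = (12.66% − 3.84%) / 7.41% = 8.82% / 7.41% = 1.190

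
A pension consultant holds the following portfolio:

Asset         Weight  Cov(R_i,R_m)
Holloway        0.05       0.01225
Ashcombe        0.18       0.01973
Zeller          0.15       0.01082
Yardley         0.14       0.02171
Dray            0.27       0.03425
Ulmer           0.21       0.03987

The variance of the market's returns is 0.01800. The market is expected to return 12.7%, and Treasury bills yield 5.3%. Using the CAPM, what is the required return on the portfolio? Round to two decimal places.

16.17%

β_Holloway = 0.01225 / 0.01800 = 0.6806
β_Ashcombe = 0.01973 / 0.01800 = 1.0961
β_Zeller = 0.01082 / 0.01800 = 0.6011
β_Yardley = 0.02171 / 0.01800 = 1.2061
β_Dray = 0.03425 / 0.01800 = 1.9028
β_Ulmer = 0.03987 / 0.01800 = 2.2150
β_P = Σ w_i β_i = 0.05×0.6806 + 0.18×1.0961 + 0.15×0.6011 + 0.14×1.2061 + 0.27×1.9028 + 0.21×2.2150 = 1.4693
MRP = 12.7% − 5.3% = 7.40%
E(R_P) = R_f + β_P × MRP = 5.3% + 1.4693 × 7.4% = 16.17%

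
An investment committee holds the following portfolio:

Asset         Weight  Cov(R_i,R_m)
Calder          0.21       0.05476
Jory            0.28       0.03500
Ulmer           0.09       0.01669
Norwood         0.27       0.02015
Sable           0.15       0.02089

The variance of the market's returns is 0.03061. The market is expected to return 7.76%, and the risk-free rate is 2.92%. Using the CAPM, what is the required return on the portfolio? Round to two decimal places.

β_Calder = 0.05476 / 0.03061 = 1.7890
β_Jory = 0.03500 / 0.03061 = 1.1434
β_Ulmer = 0.01669 / 0.03061 = 0.5452
β_Norwood = 0.02015 / 0.03061 = 0.6583
β_Sable = 0.02089 / 0.03061 = 0.6825
β_P = Σ w_i β_i = 0.21×1.7890 + 0.28×1.1434 + 0.09×0.5452 + 0.27×0.6583 + 0.15×0.6825 = 1.0250
MRP = 7.76% − 2.92% = 4.84%
E(R_P) = R_f + β_P × MRP = 2.92% + 1.0250 × 4.84% = 7.88%

7.88%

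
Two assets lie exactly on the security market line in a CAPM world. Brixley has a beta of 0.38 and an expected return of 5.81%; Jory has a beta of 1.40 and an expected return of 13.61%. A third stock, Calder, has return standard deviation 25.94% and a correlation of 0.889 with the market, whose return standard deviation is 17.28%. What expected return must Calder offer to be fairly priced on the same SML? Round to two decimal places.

13.11%

MRP = (13.61% − 5.81%) / (1.40 − 0.38) = 7.6471%
R_f = 5.81% − 0.38 × 7.6471% = 2.9041%
β_Calder = ρ·σ_i/σ_m = 0.889 × 25.94 / 17.28 = 1.3345
E(R_Calder) = R_f + β × MRP = 2.9041% + 1.3345 × 7.6471% = 13.11%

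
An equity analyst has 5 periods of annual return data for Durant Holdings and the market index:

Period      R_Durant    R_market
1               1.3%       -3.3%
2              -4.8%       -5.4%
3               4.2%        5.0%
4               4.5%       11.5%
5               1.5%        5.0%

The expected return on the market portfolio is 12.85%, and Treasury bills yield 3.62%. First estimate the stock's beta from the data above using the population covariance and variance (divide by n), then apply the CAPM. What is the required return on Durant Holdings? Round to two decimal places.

Mean R_i = (1.3 − 4.8 + 4.2 + 4.5 + 1.5) / 5 = 1.3400%
Mean R_m = (-3.3 − 5.4 + 5.0 + 11.5 + 5.0) / 5 = 2.5600%
Σ(R_i − R̄_i)(R_m − R̄_m) = 84.7280  ⇒  Cov = 84.7280 / 5 = 16.9456
Σ(R_m − R̄_m)² = 189.5320  ⇒  Var(R_m) = 189.5320 / 5 = 37.9064
β = Cov / Var(R_m) = 16.9456 / 37.9064 = 0.4470
MRP = 12.85% − 3.62% = 9.23%
E(R) = R_f + β × MRP = 3.62% + 0.4470 × 9.23% = 7.75%

7.75%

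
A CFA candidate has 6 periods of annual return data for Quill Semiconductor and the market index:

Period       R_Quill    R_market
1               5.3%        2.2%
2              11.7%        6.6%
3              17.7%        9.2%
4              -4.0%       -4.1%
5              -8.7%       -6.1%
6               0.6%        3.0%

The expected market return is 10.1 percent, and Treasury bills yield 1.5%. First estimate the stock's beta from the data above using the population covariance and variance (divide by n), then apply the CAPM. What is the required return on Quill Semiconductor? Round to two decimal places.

15.25%

Mean R_i = (5.3 + 11.7 + 17.7 − 4.0 − 8.7 + 0.6) / 6 = 3.7667%
Mean R_m = (2.2 + 6.6 + 9.2 − 4.1 − 6.1 + 3.0) / 6 = 1.8000%
Σ(R_i − R̄_i)(R_m − R̄_m) = 282.3100  ⇒  Cov = 282.3100 / 6 = 47.0517
Σ(R_m − R̄_m)² = 176.6200  ⇒  Var(R_m) = 176.6200 / 6 = 29.4367
β = Cov / Var(R_m) = 47.0517 / 29.4367 = 1.5984
MRP = 10.1% − 1.5% = 8.60%
E(R) = R_f + β × MRP = 1.5% + 1.5984 × 8.6% = 15.25%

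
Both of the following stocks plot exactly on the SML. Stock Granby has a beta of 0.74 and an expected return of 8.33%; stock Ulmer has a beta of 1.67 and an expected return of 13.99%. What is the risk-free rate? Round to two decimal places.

Both satisfy E(R) = R_f + β·MRP, so the slope of the SML is
MRP = (13.99% − 8.33%) / (1.67 − 0.74) = 5.66% / 0.93 = 6.0860%
R_f = E(R_Granby) − β_Granby·MRP = 8.33% − 0.74 × 6.0860% = 3.8264%

3.83%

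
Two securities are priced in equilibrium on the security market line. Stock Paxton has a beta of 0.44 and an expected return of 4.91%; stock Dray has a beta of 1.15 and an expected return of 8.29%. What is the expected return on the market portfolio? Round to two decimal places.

7.58%

Both satisfy E(R) = R_f + β·MRP, so the slope of the SML is
MRP = (8.29% − 4.91%) / (1.15 − 0.44) = 3.38% / 0.71 = 4.7606%
R_f = E(R_Paxton) − β_Paxton·MRP = 4.91% − 0.44 × 4.7606% = 2.8153%
E(R_m) = R_f + MRP = 2.8153% + 4.7606% = 7.58%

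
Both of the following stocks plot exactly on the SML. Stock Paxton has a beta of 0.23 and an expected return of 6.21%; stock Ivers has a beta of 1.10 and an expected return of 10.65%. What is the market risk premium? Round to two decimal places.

Both satisfy E(R) = R_f + β·MRP, so the slope of the SML is
MRP = (10.65% − 6.21%) / (1.10 − 0.23) = 4.44% / 0.87 = 5.1034%

5.10%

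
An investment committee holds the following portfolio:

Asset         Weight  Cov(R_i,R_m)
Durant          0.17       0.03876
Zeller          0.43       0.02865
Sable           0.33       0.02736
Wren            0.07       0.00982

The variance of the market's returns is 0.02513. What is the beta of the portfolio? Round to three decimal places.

1.139

β_Durant = 0.03876 / 0.02513 = 1.5424
β_Zeller = 0.02865 / 0.02513 = 1.1401
β_Sable = 0.02736 / 0.02513 = 1.0887
β_Wren = 0.00982 / 0.02513 = 0.3908
β_P = Σ w_i β_i = 0.17×1.5424 + 0.43×1.1401 + 0.33×1.0887 + 0.07×0.3908 = 1.1391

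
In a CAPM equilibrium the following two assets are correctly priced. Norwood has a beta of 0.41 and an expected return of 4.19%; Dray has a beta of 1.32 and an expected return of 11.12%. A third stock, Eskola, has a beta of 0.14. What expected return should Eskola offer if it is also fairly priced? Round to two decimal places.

2.13%

MRP (SML slope) = (11.12% − 4.19%) / (1.32 − 0.41) = 6.93% / 0.91 = 7.6154%
R_f (intercept) = 4.19% − 0.41 × 7.6154% = 1.0677%
E(R_Eskola) = R_f + β × MRP = 1.0677% + 0.14 × 7.6154% = 2.13%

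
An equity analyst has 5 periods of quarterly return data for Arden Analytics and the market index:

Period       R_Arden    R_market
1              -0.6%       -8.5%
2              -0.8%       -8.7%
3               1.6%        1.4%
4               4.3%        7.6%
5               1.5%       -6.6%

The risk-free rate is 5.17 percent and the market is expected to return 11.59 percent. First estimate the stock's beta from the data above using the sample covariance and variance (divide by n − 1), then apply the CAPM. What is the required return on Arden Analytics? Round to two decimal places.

6.87%

Mean R_i = (-0.6 − 0.8 + 1.6 + 4.3 + 1.5) / 5 = 1.2000%
Mean R_m = (-8.5 − 8.7 + 1.4 + 7.6 − 6.6) / 5 = -2.9600%
Σ(R_i − R̄_i)(R_m − R̄_m) = 54.8400  ⇒  Cov = 54.8400 / 4 = 13.7100
Σ(R_m − R̄_m)² = 207.4120  ⇒  Var(R_m) = 207.4120 / 4 = 51.8530
β = Cov / Var(R_m) = 13.7100 / 51.8530 = 0.2644
MRP = 11.59% − 5.17% = 6.42%
E(R) = R_f + β × MRP = 5.17% + 0.2644 × 6.42% = 6.87%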